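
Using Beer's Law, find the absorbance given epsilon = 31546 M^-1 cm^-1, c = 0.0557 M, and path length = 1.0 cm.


A = epsilon * c * l
A = 31546 * 0.0557 * 1.0
A = 1757.1122

1757.1122


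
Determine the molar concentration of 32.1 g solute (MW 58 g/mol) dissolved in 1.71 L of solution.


C = (mass / MW) / volume
C = (32.1 / 58) / 1.71
C = 0.3237 M

0.3237 M


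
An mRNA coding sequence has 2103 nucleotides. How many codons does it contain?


codons = nucleotides / 3
codons = 2103 / 3 = 701

701


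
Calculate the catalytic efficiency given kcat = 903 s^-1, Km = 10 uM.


Catalytic efficiency = kcat / Km
= 903 / 10
= 90.3 uM^-1*s^-1

90.3 uM^-1*s^-1


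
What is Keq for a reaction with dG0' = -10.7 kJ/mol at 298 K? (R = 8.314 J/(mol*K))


Keq = exp(-dG0 * 1000 / (R * T))
Keq = exp(-(-10.7) * 1000 / (8.314 * 298))
Keq = 75.0943

75.0943


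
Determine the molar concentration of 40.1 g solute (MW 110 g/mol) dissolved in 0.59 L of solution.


C = (mass / MW) / volume
C = (40.1 / 110) / 0.59
C = 0.6179 M

0.6179 M


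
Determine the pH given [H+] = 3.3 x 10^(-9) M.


pH = -log10([H+])
pH = -log10(3.3 x 10^(-9))
pH = 8.4815

8.4815


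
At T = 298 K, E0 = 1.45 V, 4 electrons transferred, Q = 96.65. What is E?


E = E0 - (RT/nF) * ln(Q)
E = 1.45 - (8.314 * 298 / (4 * 96485)) * ln(96.65)
E = 1.4207 V

1.4207 V


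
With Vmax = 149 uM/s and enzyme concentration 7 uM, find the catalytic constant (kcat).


kcat = Vmax / [E]t
kcat = 149 / 7
kcat = 21.2857 s^-1

21.2857 s^-1


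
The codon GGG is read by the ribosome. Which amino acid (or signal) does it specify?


Standard genetic code lookup.
Codon GGG -> Gly

Gly


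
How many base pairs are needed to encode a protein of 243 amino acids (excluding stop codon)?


Each amino acid = 1 codon = 3 bp
bp = 243 * 3 = 729 bp

729 bp


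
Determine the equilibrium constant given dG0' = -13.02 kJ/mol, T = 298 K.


Keq = exp(-dG0 * 1000 / (R * T))
Keq = exp(-(-13.02) * 1000 / (8.314 * 298))
Keq = 191.5493

191.5493


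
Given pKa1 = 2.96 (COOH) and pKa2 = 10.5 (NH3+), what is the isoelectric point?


pI = (pKa1 + pKa2) / 2
pI = (2.96 + 10.5) / 2
pI = 6.73

6.73


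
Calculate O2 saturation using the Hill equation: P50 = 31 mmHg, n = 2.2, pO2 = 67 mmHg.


Y = pO2^n / (P50^n + pO2^n)
Y = 67^2.2 / (31^2.2 + 67^2.2)
Y = 84.5%

84.5%


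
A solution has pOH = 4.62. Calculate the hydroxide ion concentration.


[OH-] = 10^(-pOH)
[OH-] = 10^(-4.62)
[OH-] = 2.399e-05 M

2.399e-05 M


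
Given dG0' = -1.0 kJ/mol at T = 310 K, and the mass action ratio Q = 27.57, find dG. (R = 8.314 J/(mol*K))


dG = dG0' + RT * ln(Q) / 1000
dG = -1.0 + 8.314 * 310 * ln(27.57) / 1000
dG = 7.5483 kJ/mol

7.5483 kJ/mol


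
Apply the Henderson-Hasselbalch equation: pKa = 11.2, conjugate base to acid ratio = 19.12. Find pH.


pH = pKa + log10([A-]/[HA])
pH = 11.2 + log10(19.12)
pH = 12.4815

12.4815


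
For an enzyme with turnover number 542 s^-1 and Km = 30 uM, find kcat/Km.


Catalytic efficiency = kcat / Km
= 542 / 30
= 18.0667 uM^-1*s^-1

18.0667 uM^-1*s^-1


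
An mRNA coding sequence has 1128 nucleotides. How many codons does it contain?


codons = nucleotides / 3
codons = 1128 / 3 = 376

376


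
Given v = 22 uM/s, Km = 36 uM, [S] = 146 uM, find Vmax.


Vmax = v * (Km + [S]) / [S]
Vmax = 22 * (36 + 146) / 146
Vmax = 27.4247 uM/s

27.4247 uM/s


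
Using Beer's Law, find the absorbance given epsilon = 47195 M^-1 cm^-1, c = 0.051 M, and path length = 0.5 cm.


A = epsilon * c * l
A = 47195 * 0.051 * 0.5
A = 1203.4725

1203.4725


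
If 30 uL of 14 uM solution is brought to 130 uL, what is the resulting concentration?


C2 = C1 * V1 / V2
C2 = 14 * 30 / 130
C2 = 3.2308 uM

3.2308 uM


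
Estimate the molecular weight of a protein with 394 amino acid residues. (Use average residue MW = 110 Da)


MW = n_residues * 110 Da
MW = 394 * 110
MW = 43340 Da

43340 Da


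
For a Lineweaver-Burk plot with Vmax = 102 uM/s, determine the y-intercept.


y-intercept = 1/Vmax
= 1/102
= 0.0098 s/uM

0.0098 s/uM


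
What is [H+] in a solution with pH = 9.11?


[H+] = 10^(-pH)
[H+] = 10^(-9.11)
[H+] = 7.762e-10 M

7.762e-10 M


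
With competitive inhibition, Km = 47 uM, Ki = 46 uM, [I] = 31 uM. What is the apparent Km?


Km_app = Km * (1 + [I]/Ki)
Km_app = 47 * (1 + 31/46)
Km_app = 78.6739 uM

78.6739 uM


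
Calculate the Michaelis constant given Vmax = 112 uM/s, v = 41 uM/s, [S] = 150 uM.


Km = [S] * (Vmax - v) / v
Km = 150 * (112 - 41) / 41
Km = 259.7561 uM

259.7561 uM


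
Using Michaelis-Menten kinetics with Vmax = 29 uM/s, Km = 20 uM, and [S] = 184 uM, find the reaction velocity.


v = Vmax * [S] / (Km + [S])
v = 29 * 184 / (20 + 184)
v = 26.1569 uM/s

26.1569 uM/s


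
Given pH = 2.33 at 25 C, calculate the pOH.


pOH = 14 - pH
pOH = 14 - 2.33
pOH = 11.67

11.67


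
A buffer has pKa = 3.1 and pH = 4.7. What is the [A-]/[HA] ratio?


[A-]/[HA] = 10^(pH - pKa)
= 10^(4.7 - 3.1)
= 39.8107

39.8107


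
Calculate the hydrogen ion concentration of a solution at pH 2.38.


[H+] = 10^(-pH)
[H+] = 10^(-2.38)
[H+] = 0.0042 M

0.0042 M


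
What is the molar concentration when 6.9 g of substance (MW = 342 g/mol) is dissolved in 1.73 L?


C = (mass / MW) / volume
C = (6.9 / 342) / 1.73
C = 0.0117 M

0.0117 M


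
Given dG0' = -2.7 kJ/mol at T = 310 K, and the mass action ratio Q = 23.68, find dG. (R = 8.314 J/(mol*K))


dG = dG0' + RT * ln(Q) / 1000
dG = -2.7 + 8.314 * 310 * ln(23.68) / 1000
dG = 5.4563 kJ/mol

5.4563 kJ/mol


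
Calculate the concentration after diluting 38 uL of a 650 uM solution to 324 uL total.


C2 = C1 * V1 / V2
C2 = 650 * 38 / 324
C2 = 76.2346 uM

76.2346 uM


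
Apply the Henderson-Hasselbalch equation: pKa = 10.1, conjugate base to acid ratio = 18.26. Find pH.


pH = pKa + log10([A-]/[HA])
pH = 10.1 + log10(18.26)
pH = 11.3615

11.3615


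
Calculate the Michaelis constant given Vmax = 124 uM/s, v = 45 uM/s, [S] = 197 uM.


Km = [S] * (Vmax - v) / v
Km = 197 * (124 - 45) / 45
Km = 345.8444 uM

345.8444 uM


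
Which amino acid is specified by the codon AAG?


Standard genetic code lookup.
Codon AAG -> Lys

Lys


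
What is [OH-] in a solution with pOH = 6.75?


[OH-] = 10^(-pOH)
[OH-] = 10^(-6.75)
[OH-] = 1.778e-07 M

1.778e-07 M


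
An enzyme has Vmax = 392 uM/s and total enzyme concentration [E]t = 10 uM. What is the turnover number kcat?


kcat = Vmax / [E]t
kcat = 392 / 10
kcat = 39.2 s^-1

39.2 s^-1


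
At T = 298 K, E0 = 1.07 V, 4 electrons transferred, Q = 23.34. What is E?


E = E0 - (RT/nF) * ln(Q)
E = 1.07 - (8.314 * 298 / (4 * 96485)) * ln(23.34)
E = 1.0498 V

1.0498 V


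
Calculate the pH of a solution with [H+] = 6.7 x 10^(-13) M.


pH = -log10([H+])
pH = -log10(6.7 x 10^(-13))
pH = 12.1739

12.1739


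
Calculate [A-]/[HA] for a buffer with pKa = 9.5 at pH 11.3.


[A-]/[HA] = 10^(pH - pKa)
= 10^(11.3 - 9.5)
= 63.0957

63.0957


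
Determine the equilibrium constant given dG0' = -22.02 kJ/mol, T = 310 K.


Keq = exp(-dG0 * 1000 / (R * T))
Keq = exp(-(-22.02) * 1000 / (8.314 * 310))
Keq = 5134.2668

5134.2668


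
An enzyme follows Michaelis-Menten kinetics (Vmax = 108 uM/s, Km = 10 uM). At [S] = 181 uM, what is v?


v = Vmax * [S] / (Km + [S])
v = 108 * 181 / (10 + 181)
v = 102.3455 uM/s

102.3455 uM/s


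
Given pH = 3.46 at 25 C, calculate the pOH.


pOH = 14 - pH
pOH = 14 - 3.46
pOH = 10.54

10.54


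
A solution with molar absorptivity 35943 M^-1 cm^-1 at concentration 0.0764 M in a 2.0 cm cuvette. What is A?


A = epsilon * c * l
A = 35943 * 0.0764 * 2.0
A = 5492.0904

5492.0904


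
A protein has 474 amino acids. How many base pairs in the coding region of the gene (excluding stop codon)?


Each amino acid = 1 codon = 3 bp
bp = 474 * 3 = 1422 bp

1422 bp


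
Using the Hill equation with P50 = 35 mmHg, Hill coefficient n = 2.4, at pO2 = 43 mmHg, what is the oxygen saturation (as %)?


Y = pO2^n / (P50^n + pO2^n)
Y = 43^2.4 / (35^2.4 + 43^2.4)
Y = 62.11%

62.11%


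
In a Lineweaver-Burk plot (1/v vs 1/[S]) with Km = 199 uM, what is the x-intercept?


x-intercept = -1/Km
= -1/199
= -0.005 1/uM

-0.005 1/uM


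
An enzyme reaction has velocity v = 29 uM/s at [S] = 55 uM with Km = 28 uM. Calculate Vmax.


Vmax = v * (Km + [S]) / [S]
Vmax = 29 * (28 + 55) / 55
Vmax = 43.7636 uM/s

43.7636 uM/s


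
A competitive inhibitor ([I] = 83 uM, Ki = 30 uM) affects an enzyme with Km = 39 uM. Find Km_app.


Km_app = Km * (1 + [I]/Ki)
Km_app = 39 * (1 + 83/30)
Km_app = 146.9 uM

146.9 uM


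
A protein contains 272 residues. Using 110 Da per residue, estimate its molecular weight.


MW = n_residues * 110 Da
MW = 272 * 110
MW = 29920 Da

29920 Da


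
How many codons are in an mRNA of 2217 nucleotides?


codons = nucleotides / 3
codons = 2217 / 3 = 739

739


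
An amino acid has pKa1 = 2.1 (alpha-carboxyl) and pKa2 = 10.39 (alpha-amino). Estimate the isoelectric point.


pI = (pKa1 + pKa2) / 2
pI = (2.1 + 10.39) / 2
pI = 6.245

6.245


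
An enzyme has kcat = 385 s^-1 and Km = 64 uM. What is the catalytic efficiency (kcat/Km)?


Catalytic efficiency = kcat / Km
= 385 / 64
= 6.0156 uM^-1*s^-1

6.0156 uM^-1*s^-1


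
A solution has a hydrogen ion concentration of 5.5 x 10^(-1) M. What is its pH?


pH = -log10([H+])
pH = -log10(5.5 x 10^(-1))
pH = 0.2596

0.2596


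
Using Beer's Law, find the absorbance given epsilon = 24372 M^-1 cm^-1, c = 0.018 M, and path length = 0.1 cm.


A = epsilon * c * l
A = 24372 * 0.018 * 0.1
A = 43.8696

43.8696


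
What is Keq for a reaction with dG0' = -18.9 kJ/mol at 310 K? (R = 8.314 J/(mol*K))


Keq = exp(-dG0 * 1000 / (R * T))
Keq = exp(-(-18.9) * 1000 / (8.314 * 310))
Keq = 1530.1819

1530.1819


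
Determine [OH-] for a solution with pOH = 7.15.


[OH-] = 10^(-pOH)
[OH-] = 10^(-7.15)
[OH-] = 7.079e-08 M

7.079e-08 M


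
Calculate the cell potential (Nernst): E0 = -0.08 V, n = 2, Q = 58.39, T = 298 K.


E = E0 - (RT/nF) * ln(Q)
E = -0.08 - (8.314 * 298 / (2 * 96485)) * ln(58.39)
E = -0.1322 V

-0.1322 V


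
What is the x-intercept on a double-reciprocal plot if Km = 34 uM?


x-intercept = -1/Km
= -1/34
= -0.0294 1/uM

-0.0294 1/uM


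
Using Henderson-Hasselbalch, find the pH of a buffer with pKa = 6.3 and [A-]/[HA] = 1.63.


pH = pKa + log10([A-]/[HA])
pH = 6.3 + log10(1.63)
pH = 6.5122

6.5122


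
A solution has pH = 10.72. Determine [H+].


[H+] = 10^(-pH)
[H+] = 10^(-10.72)
[H+] = 1.905e-11 M

1.905e-11 M


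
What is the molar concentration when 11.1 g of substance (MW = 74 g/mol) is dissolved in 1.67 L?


C = (mass / MW) / volume
C = (11.1 / 74) / 1.67
C = 0.0898 M

0.0898 M


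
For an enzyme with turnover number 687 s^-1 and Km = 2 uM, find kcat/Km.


Catalytic efficiency = kcat / Km
= 687 / 2
= 343.5 uM^-1*s^-1

343.5 uM^-1*s^-1


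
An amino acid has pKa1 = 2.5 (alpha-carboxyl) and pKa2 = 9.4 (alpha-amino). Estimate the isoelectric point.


pI = (pKa1 + pKa2) / 2
pI = (2.5 + 9.4) / 2
pI = 5.95

5.95


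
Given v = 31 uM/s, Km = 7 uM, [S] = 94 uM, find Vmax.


Vmax = v * (Km + [S]) / [S]
Vmax = 31 * (7 + 94) / 94
Vmax = 33.3085 uM/s

33.3085 uM/s


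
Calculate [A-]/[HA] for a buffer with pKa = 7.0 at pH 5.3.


[A-]/[HA] = 10^(pH - pKa)
= 10^(5.3 - 7.0)
= 0.02

0.02


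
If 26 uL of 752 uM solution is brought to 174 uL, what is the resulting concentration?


C2 = C1 * V1 / V2
C2 = 752 * 26 / 174
C2 = 112.3678 uM

112.3678 uM


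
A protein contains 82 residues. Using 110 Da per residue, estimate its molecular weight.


MW = n_residues * 110 Da
MW = 82 * 110
MW = 9020 Da

9020 Da


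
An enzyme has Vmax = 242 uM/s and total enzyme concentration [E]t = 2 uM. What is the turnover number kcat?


kcat = Vmax / [E]t
kcat = 242 / 2
kcat = 121.0 s^-1

121.0 s^-1


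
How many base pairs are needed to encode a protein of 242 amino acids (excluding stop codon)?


Each amino acid = 1 codon = 3 bp
bp = 242 * 3 = 726 bp

726 bp


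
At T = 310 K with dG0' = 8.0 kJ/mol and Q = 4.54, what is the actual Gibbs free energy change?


dG = dG0' + RT * ln(Q) / 1000
dG = 8.0 + 8.314 * 310 * ln(4.54) / 1000
dG = 11.8993 kJ/mol

11.8993 kJ/mol


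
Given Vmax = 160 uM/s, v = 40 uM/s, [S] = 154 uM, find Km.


Km = [S] * (Vmax - v) / v
Km = 154 * (160 - 40) / 40
Km = 462.0 uM

462.0 uM


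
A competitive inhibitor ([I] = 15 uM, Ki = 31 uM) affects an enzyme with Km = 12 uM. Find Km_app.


Km_app = Km * (1 + [I]/Ki)
Km_app = 12 * (1 + 15/31)
Km_app = 17.8065 uM

17.8065 uM


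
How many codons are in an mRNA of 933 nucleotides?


codons = nucleotides / 3
codons = 933 / 3 = 311

311


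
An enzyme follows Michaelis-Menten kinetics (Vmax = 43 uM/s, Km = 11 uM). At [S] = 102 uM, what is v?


v = Vmax * [S] / (Km + [S])
v = 43 * 102 / (11 + 102)
v = 38.8142 uM/s

38.8142 uM/s


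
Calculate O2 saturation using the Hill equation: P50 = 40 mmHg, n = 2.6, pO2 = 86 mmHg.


Y = pO2^n / (P50^n + pO2^n)
Y = 86^2.6 / (40^2.6 + 86^2.6)
Y = 87.98%

87.98%


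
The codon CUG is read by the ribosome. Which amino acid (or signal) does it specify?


Standard genetic code lookup.
Codon CUG -> Leu

Leu


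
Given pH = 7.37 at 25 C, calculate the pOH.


pOH = 14 - pH
pOH = 14 - 7.37
pOH = 6.63

6.63


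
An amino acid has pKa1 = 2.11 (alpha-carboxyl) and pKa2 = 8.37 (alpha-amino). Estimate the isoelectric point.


pI = (pKa1 + pKa2) / 2
pI = (2.11 + 8.37) / 2
pI = 5.24

5.24


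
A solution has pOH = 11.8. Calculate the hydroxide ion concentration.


[OH-] = 10^(-pOH)
[OH-] = 10^(-11.8)
[OH-] = 1.585e-12 M

1.585e-12 M


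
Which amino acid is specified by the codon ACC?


Standard genetic code lookup.
Codon ACC -> Thr

Thr


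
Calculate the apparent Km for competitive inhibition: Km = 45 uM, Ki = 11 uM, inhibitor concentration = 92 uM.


Km_app = Km * (1 + [I]/Ki)
Km_app = 45 * (1 + 92/11)
Km_app = 421.3636 uM

421.3636 uM


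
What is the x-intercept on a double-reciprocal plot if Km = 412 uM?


x-intercept = -1/Km
= -1/412
= -0.0024 1/uM

-0.0024 1/uM


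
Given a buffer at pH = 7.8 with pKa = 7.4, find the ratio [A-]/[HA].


[A-]/[HA] = 10^(pH - pKa)
= 10^(7.8 - 7.4)
= 2.5119

2.5119


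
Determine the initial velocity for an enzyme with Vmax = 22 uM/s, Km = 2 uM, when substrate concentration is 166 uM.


v = Vmax * [S] / (Km + [S])
v = 22 * 166 / (2 + 166)
v = 21.7381 uM/s

21.7381 uM/s


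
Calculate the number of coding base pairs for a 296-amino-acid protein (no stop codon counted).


Each amino acid = 1 codon = 3 bp
bp = 296 * 3 = 888 bp

888 bp


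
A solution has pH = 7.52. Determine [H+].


[H+] = 10^(-pH)
[H+] = 10^(-7.52)
[H+] = 3.020e-08 M

3.020e-08 M


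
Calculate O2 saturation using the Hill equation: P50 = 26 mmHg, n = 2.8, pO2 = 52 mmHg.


Y = pO2^n / (P50^n + pO2^n)
Y = 52^2.8 / (26^2.8 + 52^2.8)
Y = 87.44%

87.44%


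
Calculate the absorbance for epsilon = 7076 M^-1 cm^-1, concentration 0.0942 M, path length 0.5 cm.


A = epsilon * c * l
A = 7076 * 0.0942 * 0.5
A = 333.2796

333.2796


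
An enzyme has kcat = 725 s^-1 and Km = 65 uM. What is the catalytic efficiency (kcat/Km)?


Catalytic efficiency = kcat / Km
= 725 / 65
= 11.1538 uM^-1*s^-1

11.1538 uM^-1*s^-1


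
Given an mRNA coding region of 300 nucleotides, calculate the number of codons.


codons = nucleotides / 3
codons = 300 / 3 = 100

100


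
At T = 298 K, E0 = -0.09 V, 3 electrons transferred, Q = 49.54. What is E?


E = E0 - (RT/nF) * ln(Q)
E = -0.09 - (8.314 * 298 / (3 * 96485)) * ln(49.54)
E = -0.1234 V

-0.1234 V


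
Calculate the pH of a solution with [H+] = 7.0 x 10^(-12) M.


pH = -log10([H+])
pH = -log10(7.0 x 10^(-12))
pH = 11.1549

11.1549


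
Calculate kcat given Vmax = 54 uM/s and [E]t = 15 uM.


kcat = Vmax / [E]t
kcat = 54 / 15
kcat = 3.6 s^-1

3.6 s^-1


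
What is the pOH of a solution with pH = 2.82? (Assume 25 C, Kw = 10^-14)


pOH = 14 - pH
pOH = 14 - 2.82
pOH = 11.18

11.18


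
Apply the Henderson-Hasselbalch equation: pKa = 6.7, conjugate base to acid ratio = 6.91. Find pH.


pH = pKa + log10([A-]/[HA])
pH = 6.7 + log10(6.91)
pH = 7.5395

7.5395


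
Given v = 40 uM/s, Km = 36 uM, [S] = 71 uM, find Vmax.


Vmax = v * (Km + [S]) / [S]
Vmax = 40 * (36 + 71) / 71
Vmax = 60.2817 uM/s

60.2817 uM/s


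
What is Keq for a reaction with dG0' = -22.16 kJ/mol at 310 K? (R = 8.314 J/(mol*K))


Keq = exp(-dG0 * 1000 / (R * T))
Keq = exp(-(-22.16) * 1000 / (8.314 * 310))
Keq = 5420.8717

5420.8717


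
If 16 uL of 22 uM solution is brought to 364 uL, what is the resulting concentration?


C2 = C1 * V1 / V2
C2 = 22 * 16 / 364
C2 = 0.967 uM

0.967 uM


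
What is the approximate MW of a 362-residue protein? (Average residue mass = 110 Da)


MW = n_residues * 110 Da
MW = 362 * 110
MW = 39820 Da

39820 Da


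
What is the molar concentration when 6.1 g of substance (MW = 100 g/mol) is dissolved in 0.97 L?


C = (mass / MW) / volume
C = (6.1 / 100) / 0.97
C = 0.0629 M

0.0629 M


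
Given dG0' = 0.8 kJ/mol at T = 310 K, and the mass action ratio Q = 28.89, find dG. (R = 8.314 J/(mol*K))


dG = dG0' + RT * ln(Q) / 1000
dG = 0.8 + 8.314 * 310 * ln(28.89) / 1000
dG = 9.4689 kJ/mol

9.4689 kJ/mol


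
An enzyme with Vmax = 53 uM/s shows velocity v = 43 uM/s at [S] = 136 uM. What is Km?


Km = [S] * (Vmax - v) / v
Km = 136 * (53 - 43) / 43
Km = 31.6279 uM

31.6279 uM


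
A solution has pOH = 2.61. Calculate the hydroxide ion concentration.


[OH-] = 10^(-pOH)
[OH-] = 10^(-2.61)
[OH-] = 0.0025 M

0.0025 M


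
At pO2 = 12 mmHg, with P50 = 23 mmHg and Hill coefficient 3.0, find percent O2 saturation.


Y = pO2^n / (P50^n + pO2^n)
Y = 12^3.0 / (23^3.0 + 12^3.0)
Y = 12.44%

12.44%


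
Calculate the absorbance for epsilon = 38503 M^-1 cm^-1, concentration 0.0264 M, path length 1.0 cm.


A = epsilon * c * l
A = 38503 * 0.0264 * 1.0
A = 1016.4792

1016.4792


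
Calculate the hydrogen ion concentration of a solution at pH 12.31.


[H+] = 10^(-pH)
[H+] = 10^(-12.31)
[H+] = 4.898e-13 M

4.898e-13 M


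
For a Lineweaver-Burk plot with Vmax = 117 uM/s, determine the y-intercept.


y-intercept = 1/Vmax
= 1/117
= 0.0085 s/uM

0.0085 s/uM


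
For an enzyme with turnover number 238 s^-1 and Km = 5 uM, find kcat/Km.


Catalytic efficiency = kcat / Km
= 238 / 5
= 47.6 uM^-1*s^-1

47.6 uM^-1*s^-1


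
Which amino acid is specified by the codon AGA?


Standard genetic code lookup.
Codon AGA -> Arg

Arg


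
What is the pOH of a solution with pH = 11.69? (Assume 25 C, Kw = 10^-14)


pOH = 14 - pH
pOH = 14 - 11.69
pOH = 2.31

2.31


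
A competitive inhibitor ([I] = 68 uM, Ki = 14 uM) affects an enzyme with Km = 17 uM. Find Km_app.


Km_app = Km * (1 + [I]/Ki)
Km_app = 17 * (1 + 68/14)
Km_app = 99.5714 uM

99.5714 uM


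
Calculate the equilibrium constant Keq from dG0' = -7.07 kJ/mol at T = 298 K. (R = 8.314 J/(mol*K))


Keq = exp(-dG0 * 1000 / (R * T))
Keq = exp(-(-7.07) * 1000 / (8.314 * 298))
Keq = 17.3501

17.3501


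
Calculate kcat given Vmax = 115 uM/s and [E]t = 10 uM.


kcat = Vmax / [E]t
kcat = 115 / 10
kcat = 11.5 s^-1

11.5 s^-1


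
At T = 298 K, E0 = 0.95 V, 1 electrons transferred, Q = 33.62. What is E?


E = E0 - (RT/nF) * ln(Q)
E = 0.95 - (8.314 * 298 / (1 * 96485)) * ln(33.62)
E = 0.8597 V

0.8597 V


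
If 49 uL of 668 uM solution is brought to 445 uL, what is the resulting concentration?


C2 = C1 * V1 / V2
C2 = 668 * 49 / 445
C2 = 73.5551 uM

73.5551 uM


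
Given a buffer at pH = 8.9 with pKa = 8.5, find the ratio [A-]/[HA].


[A-]/[HA] = 10^(pH - pKa)
= 10^(8.9 - 8.5)
= 2.5119

2.5119


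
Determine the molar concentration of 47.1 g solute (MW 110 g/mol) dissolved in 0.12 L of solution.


C = (mass / MW) / volume
C = (47.1 / 110) / 0.12
C = 3.5682 M

3.5682 M


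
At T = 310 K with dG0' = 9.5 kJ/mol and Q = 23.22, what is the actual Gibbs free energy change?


dG = dG0' + RT * ln(Q) / 1000
dG = 9.5 + 8.314 * 310 * ln(23.22) / 1000
dG = 17.6058 kJ/mol

17.6058 kJ/mol


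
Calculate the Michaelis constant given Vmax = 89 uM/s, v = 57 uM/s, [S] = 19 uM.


Km = [S] * (Vmax - v) / v
Km = 19 * (89 - 57) / 57
Km = 10.6667 uM

10.6667 uM


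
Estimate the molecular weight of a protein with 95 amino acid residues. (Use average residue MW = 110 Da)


MW = n_residues * 110 Da
MW = 95 * 110
MW = 10450 Da

10450 Da


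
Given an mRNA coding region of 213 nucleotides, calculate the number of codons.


codons = nucleotides / 3
codons = 213 / 3 = 71

71


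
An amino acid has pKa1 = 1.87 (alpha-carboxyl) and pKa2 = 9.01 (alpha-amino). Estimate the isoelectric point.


pI = (pKa1 + pKa2) / 2
pI = (1.87 + 9.01) / 2
pI = 5.44

5.44


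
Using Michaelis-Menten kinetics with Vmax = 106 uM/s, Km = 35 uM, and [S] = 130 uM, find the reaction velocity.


v = Vmax * [S] / (Km + [S])
v = 106 * 130 / (35 + 130)
v = 83.5152 uM/s

83.5152 uM/s


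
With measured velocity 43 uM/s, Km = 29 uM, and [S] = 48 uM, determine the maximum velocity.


Vmax = v * (Km + [S]) / [S]
Vmax = 43 * (29 + 48) / 48
Vmax = 68.9792 uM/s

68.9792 uM/s


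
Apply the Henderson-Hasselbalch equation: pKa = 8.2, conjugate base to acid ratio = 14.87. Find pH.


pH = pKa + log10([A-]/[HA])
pH = 8.2 + log10(14.87)
pH = 9.3723

9.3723


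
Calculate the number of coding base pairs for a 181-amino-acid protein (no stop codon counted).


Each amino acid = 1 codon = 3 bp
bp = 181 * 3 = 543 bp

543 bp


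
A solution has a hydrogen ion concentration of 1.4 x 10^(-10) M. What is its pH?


pH = -log10([H+])
pH = -log10(1.4 x 10^(-10))
pH = 9.8539

9.8539


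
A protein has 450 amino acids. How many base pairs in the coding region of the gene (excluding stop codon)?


Each amino acid = 1 codon = 3 bp
bp = 450 * 3 = 1350 bp

1350 bp


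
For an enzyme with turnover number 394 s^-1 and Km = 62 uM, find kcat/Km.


Catalytic efficiency = kcat / Km
= 394 / 62
= 6.3548 uM^-1*s^-1

6.3548 uM^-1*s^-1


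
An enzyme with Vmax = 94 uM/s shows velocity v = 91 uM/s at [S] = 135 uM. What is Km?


Km = [S] * (Vmax - v) / v
Km = 135 * (94 - 91) / 91
Km = 4.4505 uM

4.4505 uM


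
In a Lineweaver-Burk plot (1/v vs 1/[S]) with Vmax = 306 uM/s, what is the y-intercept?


y-intercept = 1/Vmax
= 1/306
= 0.0033 s/uM

0.0033 s/uM


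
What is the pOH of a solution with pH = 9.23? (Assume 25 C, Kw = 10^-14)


pOH = 14 - pH
pOH = 14 - 9.23
pOH = 4.77

4.77


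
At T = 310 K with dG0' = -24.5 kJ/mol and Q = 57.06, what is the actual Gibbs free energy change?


dG = dG0' + RT * ln(Q) / 1000
dG = -24.5 + 8.314 * 310 * ln(57.06) / 1000
dG = -14.077 kJ/mol

-14.077 kJ/mol


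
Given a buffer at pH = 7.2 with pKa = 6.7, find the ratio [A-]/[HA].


[A-]/[HA] = 10^(pH - pKa)
= 10^(7.2 - 6.7)
= 3.1623

3.1623


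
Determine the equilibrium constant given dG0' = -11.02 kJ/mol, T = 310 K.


Keq = exp(-dG0 * 1000 / (R * T))
Keq = exp(-(-11.02) * 1000 / (8.314 * 310))
Keq = 71.9324

71.9324


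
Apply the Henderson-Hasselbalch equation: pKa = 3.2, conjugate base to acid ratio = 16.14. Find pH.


pH = pKa + log10([A-]/[HA])
pH = 3.2 + log10(16.14)
pH = 4.4079

4.4079


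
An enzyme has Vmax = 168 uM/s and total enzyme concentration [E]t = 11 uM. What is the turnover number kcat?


kcat = Vmax / [E]t
kcat = 168 / 11
kcat = 15.2727 s^-1

15.2727 s^-1


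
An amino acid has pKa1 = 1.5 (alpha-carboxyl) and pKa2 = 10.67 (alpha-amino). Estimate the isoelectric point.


pI = (pKa1 + pKa2) / 2
pI = (1.5 + 10.67) / 2
pI = 6.085

6.085


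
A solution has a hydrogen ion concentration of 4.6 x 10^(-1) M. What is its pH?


pH = -log10([H+])
pH = -log10(4.6 x 10^(-1))
pH = 0.3372

0.3372


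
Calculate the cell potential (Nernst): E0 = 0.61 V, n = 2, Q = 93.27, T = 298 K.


E = E0 - (RT/nF) * ln(Q)
E = 0.61 - (8.314 * 298 / (2 * 96485)) * ln(93.27)
E = 0.5518 V

0.5518 V


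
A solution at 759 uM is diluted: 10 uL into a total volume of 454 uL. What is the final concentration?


C2 = C1 * V1 / V2
C2 = 759 * 10 / 454
C2 = 16.7181 uM

16.7181 uM


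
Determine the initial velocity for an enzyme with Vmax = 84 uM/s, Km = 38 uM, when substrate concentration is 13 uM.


v = Vmax * [S] / (Km + [S])
v = 84 * 13 / (38 + 13)
v = 21.4118 uM/s

21.4118 uM/s


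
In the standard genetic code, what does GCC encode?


Standard genetic code lookup.
Codon GCC -> Ala

Ala


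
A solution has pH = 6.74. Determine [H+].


[H+] = 10^(-pH)
[H+] = 10^(-6.74)
[H+] = 1.820e-07 M

1.820e-07 M


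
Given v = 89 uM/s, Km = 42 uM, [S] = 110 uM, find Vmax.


Vmax = v * (Km + [S]) / [S]
Vmax = 89 * (42 + 110) / 110
Vmax = 122.9818 uM/s

122.9818 uM/s


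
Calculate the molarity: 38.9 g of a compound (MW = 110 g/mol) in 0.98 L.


C = (mass / MW) / volume
C = (38.9 / 110) / 0.98
C = 0.3609 M

0.3609 M


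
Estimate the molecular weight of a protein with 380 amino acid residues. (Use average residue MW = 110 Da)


MW = n_residues * 110 Da
MW = 380 * 110
MW = 41800 Da

41800 Da


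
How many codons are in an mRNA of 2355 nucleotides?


codons = nucleotides / 3
codons = 2355 / 3 = 785

785


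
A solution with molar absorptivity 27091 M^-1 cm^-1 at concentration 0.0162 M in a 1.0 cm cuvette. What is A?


A = epsilon * c * l
A = 27091 * 0.0162 * 1.0
A = 438.8742

438.8742


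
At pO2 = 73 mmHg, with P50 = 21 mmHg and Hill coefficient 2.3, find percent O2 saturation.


Y = pO2^n / (P50^n + pO2^n)
Y = 73^2.3 / (21^2.3 + 73^2.3)
Y = 94.61%

94.61%


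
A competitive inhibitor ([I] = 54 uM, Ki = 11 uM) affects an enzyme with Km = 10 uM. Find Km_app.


Km_app = Km * (1 + [I]/Ki)
Km_app = 10 * (1 + 54/11)
Km_app = 59.0909 uM

59.0909 uM


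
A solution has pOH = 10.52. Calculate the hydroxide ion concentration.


[OH-] = 10^(-pOH)
[OH-] = 10^(-10.52)
[OH-] = 3.020e-11 M

3.020e-11 M


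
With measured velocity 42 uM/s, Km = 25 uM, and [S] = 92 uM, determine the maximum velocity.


Vmax = v * (Km + [S]) / [S]
Vmax = 42 * (25 + 92) / 92
Vmax = 53.413 uM/s

53.413 uM/s


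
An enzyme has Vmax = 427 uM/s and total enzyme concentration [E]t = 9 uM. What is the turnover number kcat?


kcat = Vmax / [E]t
kcat = 427 / 9
kcat = 47.4444 s^-1

47.4444 s^-1


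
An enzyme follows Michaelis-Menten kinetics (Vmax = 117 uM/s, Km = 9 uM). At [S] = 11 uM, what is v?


v = Vmax * [S] / (Km + [S])
v = 117 * 11 / (9 + 11)
v = 64.35 uM/s

64.35 uM/s


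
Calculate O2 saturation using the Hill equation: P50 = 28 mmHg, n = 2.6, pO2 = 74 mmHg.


Y = pO2^n / (P50^n + pO2^n)
Y = 74^2.6 / (28^2.6 + 74^2.6)
Y = 92.6%

92.6%


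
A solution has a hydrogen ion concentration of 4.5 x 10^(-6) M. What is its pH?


pH = -log10([H+])
pH = -log10(4.5 x 10^(-6))
pH = 5.3468

5.3468


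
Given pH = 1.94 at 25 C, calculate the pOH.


pOH = 14 - pH
pOH = 14 - 1.94
pOH = 12.06

12.06


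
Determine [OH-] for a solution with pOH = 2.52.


[OH-] = 10^(-pOH)
[OH-] = 10^(-2.52)
[OH-] = 0.003 M

0.003 M


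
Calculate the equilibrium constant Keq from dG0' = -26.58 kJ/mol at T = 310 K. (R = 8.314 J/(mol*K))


Keq = exp(-dG0 * 1000 / (R * T))
Keq = exp(-(-26.58) * 1000 / (8.314 * 310))
Keq = 30120.4108

30120.4108


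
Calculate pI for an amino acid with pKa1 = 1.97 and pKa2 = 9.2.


pI = (pKa1 + pKa2) / 2
pI = (1.97 + 9.2) / 2
pI = 5.585

5.585


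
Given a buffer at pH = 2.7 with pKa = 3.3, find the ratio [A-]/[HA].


[A-]/[HA] = 10^(pH - pKa)
= 10^(2.7 - 3.3)
= 0.2512

0.2512


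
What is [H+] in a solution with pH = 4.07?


[H+] = 10^(-pH)
[H+] = 10^(-4.07)
[H+] = 8.511e-05 M

8.511e-05 M


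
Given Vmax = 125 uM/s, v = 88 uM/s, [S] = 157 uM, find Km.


Km = [S] * (Vmax - v) / v
Km = 157 * (125 - 88) / 88
Km = 66.0114 uM

66.0114 uM


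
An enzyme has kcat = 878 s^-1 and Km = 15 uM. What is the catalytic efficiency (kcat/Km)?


Catalytic efficiency = kcat / Km
= 878 / 15
= 58.5333 uM^-1*s^-1

58.5333 uM^-1*s^-1


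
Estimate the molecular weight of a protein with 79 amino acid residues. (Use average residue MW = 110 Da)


MW = n_residues * 110 Da
MW = 79 * 110
MW = 8690 Da

8690 Da


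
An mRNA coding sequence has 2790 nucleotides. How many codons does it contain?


codons = nucleotides / 3
codons = 2790 / 3 = 930

930


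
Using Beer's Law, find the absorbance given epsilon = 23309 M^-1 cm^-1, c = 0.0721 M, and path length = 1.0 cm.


A = epsilon * c * l
A = 23309 * 0.0721 * 1.0
A = 1680.5789

1680.5789


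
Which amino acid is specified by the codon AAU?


Standard genetic code lookup.
Codon AAU -> Asn

Asn


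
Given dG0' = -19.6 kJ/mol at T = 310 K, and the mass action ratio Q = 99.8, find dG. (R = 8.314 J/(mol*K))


dG = dG0' + RT * ln(Q) / 1000
dG = -19.6 + 8.314 * 310 * ln(99.8) / 1000
dG = -7.7361 kJ/mol

-7.7361 kJ/mol


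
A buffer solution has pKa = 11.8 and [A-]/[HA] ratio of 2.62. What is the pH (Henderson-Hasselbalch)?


pH = pKa + log10([A-]/[HA])
pH = 11.8 + log10(2.62)
pH = 12.2183

12.2183


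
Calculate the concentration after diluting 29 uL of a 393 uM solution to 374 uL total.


C2 = C1 * V1 / V2
C2 = 393 * 29 / 374
C2 = 30.4733 uM

30.4733 uM


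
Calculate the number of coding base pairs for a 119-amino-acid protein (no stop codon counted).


Each amino acid = 1 codon = 3 bp
bp = 119 * 3 = 357 bp

357 bp


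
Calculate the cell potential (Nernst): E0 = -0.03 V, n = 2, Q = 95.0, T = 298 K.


E = E0 - (RT/nF) * ln(Q)
E = -0.03 - (8.314 * 298 / (2 * 96485)) * ln(95.0)
E = -0.0885 V

-0.0885 V


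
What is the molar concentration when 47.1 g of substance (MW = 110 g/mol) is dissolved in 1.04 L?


C = (mass / MW) / volume
C = (47.1 / 110) / 1.04
C = 0.4117 M

0.4117 M


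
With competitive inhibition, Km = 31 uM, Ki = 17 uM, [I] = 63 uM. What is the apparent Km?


Km_app = Km * (1 + [I]/Ki)
Km_app = 31 * (1 + 63/17)
Km_app = 145.8824 uM

145.8824 uM


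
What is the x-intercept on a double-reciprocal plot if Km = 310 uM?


x-intercept = -1/Km
= -1/310
= -0.0032 1/uM

-0.0032 1/uM


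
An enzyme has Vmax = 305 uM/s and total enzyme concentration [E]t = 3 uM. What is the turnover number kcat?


kcat = Vmax / [E]t
kcat = 305 / 3
kcat = 101.6667 s^-1

101.6667 s^-1


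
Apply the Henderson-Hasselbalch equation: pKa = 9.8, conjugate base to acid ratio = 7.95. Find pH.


pH = pKa + log10([A-]/[HA])
pH = 9.8 + log10(7.95)
pH = 10.7004

10.7004


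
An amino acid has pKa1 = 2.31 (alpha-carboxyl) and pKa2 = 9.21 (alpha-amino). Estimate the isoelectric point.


pI = (pKa1 + pKa2) / 2
pI = (2.31 + 9.21) / 2
pI = 5.76

5.76


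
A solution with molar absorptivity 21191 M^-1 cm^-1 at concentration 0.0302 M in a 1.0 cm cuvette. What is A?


A = epsilon * c * l
A = 21191 * 0.0302 * 1.0
A = 639.9682

639.9682


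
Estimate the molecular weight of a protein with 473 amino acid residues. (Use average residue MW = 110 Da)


MW = n_residues * 110 Da
MW = 473 * 110
MW = 52030 Da

52030 Da


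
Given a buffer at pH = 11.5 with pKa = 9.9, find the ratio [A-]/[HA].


[A-]/[HA] = 10^(pH - pKa)
= 10^(11.5 - 9.9)
= 39.8107

39.8107


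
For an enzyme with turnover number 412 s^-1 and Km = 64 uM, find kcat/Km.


Catalytic efficiency = kcat / Km
= 412 / 64
= 6.4375 uM^-1*s^-1

6.4375 uM^-1*s^-1


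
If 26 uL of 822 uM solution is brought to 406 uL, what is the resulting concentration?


C2 = C1 * V1 / V2
C2 = 822 * 26 / 406
C2 = 52.6404 uM

52.6404 uM


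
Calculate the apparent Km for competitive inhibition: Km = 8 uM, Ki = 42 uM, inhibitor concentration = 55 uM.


Km_app = Km * (1 + [I]/Ki)
Km_app = 8 * (1 + 55/42)
Km_app = 18.4762 uM

18.4762 uM


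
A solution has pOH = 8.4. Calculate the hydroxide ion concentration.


[OH-] = 10^(-pOH)
[OH-] = 10^(-8.4)
[OH-] = 3.981e-09 M

3.981e-09 M


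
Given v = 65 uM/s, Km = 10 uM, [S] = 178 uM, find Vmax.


Vmax = v * (Km + [S]) / [S]
Vmax = 65 * (10 + 178) / 178
Vmax = 68.6517 uM/s

68.6517 uM/s


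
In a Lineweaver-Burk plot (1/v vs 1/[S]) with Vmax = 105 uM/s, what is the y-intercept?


y-intercept = 1/Vmax
= 1/105
= 0.0095 s/uM

0.0095 s/uM


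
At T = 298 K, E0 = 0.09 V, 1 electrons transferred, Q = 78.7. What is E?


E = E0 - (RT/nF) * ln(Q)
E = 0.09 - (8.314 * 298 / (1 * 96485)) * ln(78.7)
E = -0.0221 V

-0.0221 V


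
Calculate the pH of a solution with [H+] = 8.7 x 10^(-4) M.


pH = -log10([H+])
pH = -log10(8.7 x 10^(-4))
pH = 3.0605

3.0605


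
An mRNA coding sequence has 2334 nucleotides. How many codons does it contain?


codons = nucleotides / 3
codons = 2334 / 3 = 778

778


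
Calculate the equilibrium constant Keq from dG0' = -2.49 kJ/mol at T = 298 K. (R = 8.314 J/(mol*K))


Keq = exp(-dG0 * 1000 / (R * T))
Keq = exp(-(-2.49) * 1000 / (8.314 * 298))
Keq = 2.732

2.732


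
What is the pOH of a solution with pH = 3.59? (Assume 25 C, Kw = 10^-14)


pOH = 14 - pH
pOH = 14 - 3.59
pOH = 10.41

10.41


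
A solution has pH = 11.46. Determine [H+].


[H+] = 10^(-pH)
[H+] = 10^(-11.46)
[H+] = 3.467e-12 M

3.467e-12 M


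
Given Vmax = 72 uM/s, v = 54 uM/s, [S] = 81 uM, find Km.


Km = [S] * (Vmax - v) / v
Km = 81 * (72 - 54) / 54
Km = 27.0 uM

27.0 uM


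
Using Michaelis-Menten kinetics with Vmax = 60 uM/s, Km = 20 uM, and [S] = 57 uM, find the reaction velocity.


v = Vmax * [S] / (Km + [S])
v = 60 * 57 / (20 + 57)
v = 44.4156 uM/s

44.4156 uM/s


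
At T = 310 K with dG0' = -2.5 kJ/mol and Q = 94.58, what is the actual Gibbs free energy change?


dG = dG0' + RT * ln(Q) / 1000
dG = -2.5 + 8.314 * 310 * ln(94.58) / 1000
dG = 9.2255 kJ/mol

9.2255 kJ/mol


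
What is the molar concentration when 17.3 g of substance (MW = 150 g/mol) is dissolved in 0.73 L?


C = (mass / MW) / volume
C = (17.3 / 150) / 0.73
C = 0.158 M

0.158 M


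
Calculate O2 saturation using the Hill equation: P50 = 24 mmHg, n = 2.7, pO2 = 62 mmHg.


Y = pO2^n / (P50^n + pO2^n)
Y = 62^2.7 / (24^2.7 + 62^2.7)
Y = 92.84%

92.84%


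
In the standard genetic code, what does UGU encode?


Standard genetic code lookup.
Codon UGU -> Cys

Cys


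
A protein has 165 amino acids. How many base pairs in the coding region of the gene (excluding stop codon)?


Each amino acid = 1 codon = 3 bp
bp = 165 * 3 = 495 bp

495 bp


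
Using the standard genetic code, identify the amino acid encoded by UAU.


Standard genetic code lookup.
Codon UAU -> Tyr

Tyr


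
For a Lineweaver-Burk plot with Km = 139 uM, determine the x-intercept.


x-intercept = -1/Km
= -1/139
= -0.0072 1/uM

-0.0072 1/uM


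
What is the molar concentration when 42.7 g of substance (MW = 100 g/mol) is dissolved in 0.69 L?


C = (mass / MW) / volume
C = (42.7 / 100) / 0.69
C = 0.6188 M

0.6188 M


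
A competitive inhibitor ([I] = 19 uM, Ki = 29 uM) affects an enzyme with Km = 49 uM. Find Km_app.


Km_app = Km * (1 + [I]/Ki)
Km_app = 49 * (1 + 19/29)
Km_app = 81.1034 uM

81.1034 uM


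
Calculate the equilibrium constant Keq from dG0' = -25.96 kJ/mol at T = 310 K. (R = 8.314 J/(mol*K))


Keq = exp(-dG0 * 1000 / (R * T))
Keq = exp(-(-25.96) * 1000 / (8.314 * 310))
Keq = 23680.3348

23680.3348


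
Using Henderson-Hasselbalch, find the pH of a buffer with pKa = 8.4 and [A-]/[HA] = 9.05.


pH = pKa + log10([A-]/[HA])
pH = 8.4 + log10(9.05)
pH = 9.3566

9.3566


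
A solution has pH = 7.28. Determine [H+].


[H+] = 10^(-pH)
[H+] = 10^(-7.28)
[H+] = 5.248e-08 M

5.248e-08 M


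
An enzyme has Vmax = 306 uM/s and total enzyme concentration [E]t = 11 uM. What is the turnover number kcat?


kcat = Vmax / [E]t
kcat = 306 / 11
kcat = 27.8182 s^-1

27.8182 s^-1


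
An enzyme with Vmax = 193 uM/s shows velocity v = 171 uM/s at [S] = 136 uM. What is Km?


Km = [S] * (Vmax - v) / v
Km = 136 * (193 - 171) / 171
Km = 17.4971 uM

17.4971 uM


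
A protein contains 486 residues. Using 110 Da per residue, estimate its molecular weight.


MW = n_residues * 110 Da
MW = 486 * 110
MW = 53460 Da

53460 Da


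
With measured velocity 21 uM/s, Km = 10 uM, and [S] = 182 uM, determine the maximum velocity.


Vmax = v * (Km + [S]) / [S]
Vmax = 21 * (10 + 182) / 182
Vmax = 22.1538 uM/s

22.1538 uM/s


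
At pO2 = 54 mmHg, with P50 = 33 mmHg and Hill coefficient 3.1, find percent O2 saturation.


Y = pO2^n / (P50^n + pO2^n)
Y = 54^3.1 / (33^3.1 + 54^3.1)
Y = 82.15%

82.15%


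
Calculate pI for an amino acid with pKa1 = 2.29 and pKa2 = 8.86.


pI = (pKa1 + pKa2) / 2
pI = (2.29 + 8.86) / 2
pI = 5.575

5.575


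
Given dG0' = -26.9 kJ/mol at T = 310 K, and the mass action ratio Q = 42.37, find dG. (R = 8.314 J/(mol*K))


dG = dG0' + RT * ln(Q) / 1000
dG = -26.9 + 8.314 * 310 * ln(42.37) / 1000
dG = -17.2441 kJ/mol

-17.2441 kJ/mol


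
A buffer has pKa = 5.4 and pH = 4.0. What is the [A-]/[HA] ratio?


[A-]/[HA] = 10^(pH - pKa)
= 10^(4.0 - 5.4)
= 0.0398

0.0398


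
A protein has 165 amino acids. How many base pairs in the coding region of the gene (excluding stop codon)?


Each amino acid = 1 codon = 3 bp
bp = 165 * 3 = 495 bp

495 bp


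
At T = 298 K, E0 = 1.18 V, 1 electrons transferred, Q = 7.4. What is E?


E = E0 - (RT/nF) * ln(Q)
E = 1.18 - (8.314 * 298 / (1 * 96485)) * ln(7.4)
E = 1.1286 V

1.1286 V


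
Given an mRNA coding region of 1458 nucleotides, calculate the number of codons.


codons = nucleotides / 3
codons = 1458 / 3 = 486

486


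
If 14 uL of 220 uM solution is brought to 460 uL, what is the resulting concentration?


C2 = C1 * V1 / V2
C2 = 220 * 14 / 460
C2 = 6.6957 uM

6.6957 uM


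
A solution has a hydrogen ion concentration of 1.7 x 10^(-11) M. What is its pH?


pH = -log10([H+])
pH = -log10(1.7 x 10^(-11))
pH = 10.7696

10.7696


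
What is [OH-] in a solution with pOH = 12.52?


[OH-] = 10^(-pOH)
[OH-] = 10^(-12.52)
[OH-] = 3.020e-13 M

3.020e-13 M


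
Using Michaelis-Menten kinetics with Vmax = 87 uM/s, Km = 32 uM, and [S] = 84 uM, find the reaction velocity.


v = Vmax * [S] / (Km + [S])
v = 87 * 84 / (32 + 84)
v = 63.0 uM/s

63.0 uM/s


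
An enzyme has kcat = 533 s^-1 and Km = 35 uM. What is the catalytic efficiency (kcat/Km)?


Catalytic efficiency = kcat / Km
= 533 / 35
= 15.2286 uM^-1*s^-1

15.2286 uM^-1*s^-1


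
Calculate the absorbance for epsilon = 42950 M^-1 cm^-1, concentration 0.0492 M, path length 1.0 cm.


A = epsilon * c * l
A = 42950 * 0.0492 * 1.0
A = 2113.14

2113.14


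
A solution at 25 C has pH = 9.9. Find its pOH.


pOH = 14 - pH
pOH = 14 - 9.9
pOH = 4.1

4.1


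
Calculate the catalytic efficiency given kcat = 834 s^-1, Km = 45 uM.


Catalytic efficiency = kcat / Km
= 834 / 45
= 18.5333 uM^-1*s^-1

18.5333 uM^-1*s^-1


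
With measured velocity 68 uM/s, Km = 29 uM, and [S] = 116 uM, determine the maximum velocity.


Vmax = v * (Km + [S]) / [S]
Vmax = 68 * (29 + 116) / 116
Vmax = 85.0 uM/s

85.0 uM/s


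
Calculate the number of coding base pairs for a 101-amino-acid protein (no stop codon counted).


Each amino acid = 1 codon = 3 bp
bp = 101 * 3 = 303 bp

303 bp
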